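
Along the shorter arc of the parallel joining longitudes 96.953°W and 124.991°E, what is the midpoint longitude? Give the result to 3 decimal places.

Signed shortest Δλ from -96.953° to +124.991° is -138.056°.
Midpoint longitude = -96.953° + (-138.056°)/2 = -96.953° − 69.028° = -165.981°.
(The naïve average (-96.953 + +124.991)/2 = 14.019° is on the wrong side of the globe.)

165.981°W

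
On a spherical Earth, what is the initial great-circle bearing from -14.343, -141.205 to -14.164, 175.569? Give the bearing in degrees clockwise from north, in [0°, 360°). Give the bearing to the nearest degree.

265°

Δλ = 175.569 − -141.205 = 316.774°; wrapped into (−180°, 180°]: -43.226°.
θ = atan2( sin Δλ · cos φ₂ , cos φ₁ · sin φ₂ − sin φ₁ · cos φ₂ · cos Δλ )
  = atan2(-0.66406, -0.06205) = -95.338° → normalised to [0°, 360°): 264.662°.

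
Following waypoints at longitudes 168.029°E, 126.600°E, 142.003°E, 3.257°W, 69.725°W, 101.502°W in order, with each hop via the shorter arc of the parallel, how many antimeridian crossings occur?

Leg 1: +168.029° → +126.600°, shortest Δλ = -41.429° (west) — does not cross 180°.
Leg 2: +126.600° → +142.003°, shortest Δλ = 15.403° (east) — does not cross 180°.
Leg 3: +142.003° → -3.257°, shortest Δλ = -145.26° (west) — does not cross 180°.
Leg 4: -3.257° → -69.725°, shortest Δλ = -66.468° (west) — does not cross 180°.
Leg 5: -69.725° → -101.502°, shortest Δλ = -31.777° (west) — does not cross 180°.
Total crossings: 0.

0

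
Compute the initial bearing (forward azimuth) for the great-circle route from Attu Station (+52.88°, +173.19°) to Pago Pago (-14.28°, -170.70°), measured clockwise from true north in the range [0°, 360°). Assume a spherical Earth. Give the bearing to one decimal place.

Δλ = -170.70 − 173.19 = -343.89°; wrapped into (−180°, 180°]: 16.11°.
θ = atan2( sin Δλ · cos φ₂ , cos φ₁ · sin φ₂ − sin φ₁ · cos φ₂ · cos Δλ )
  = atan2(0.26891, -0.89125) = 163.210° → normalised to [0°, 360°): 163.210°.

163.2°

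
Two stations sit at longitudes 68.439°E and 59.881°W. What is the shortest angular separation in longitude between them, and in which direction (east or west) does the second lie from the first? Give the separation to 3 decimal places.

Raw difference: -59.881 − 68.439 = -128.32°.
Normalise into (−180°, 180°]: -128.32° stays -128.32°.
Negative ⇒ the second point lies to the west; separation 128.320°.

128.320° west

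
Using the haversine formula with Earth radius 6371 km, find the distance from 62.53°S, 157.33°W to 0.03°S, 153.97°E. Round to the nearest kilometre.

8034 km

Δλ = 153.97 − -157.33 = 311.30°; wrapped into (−180°, 180°]: -48.70°.
Δφ = -0.03 − -62.53 = 62.50°.
a = sin²(Δφ/2) + cos φ₁ · cos φ₂ · sin²(Δλ/2) = 0.347544.
c = 2·atan2(√a, √(1−a)) = 1.26095 rad → d = 6371·c ≈ 8033.51 km.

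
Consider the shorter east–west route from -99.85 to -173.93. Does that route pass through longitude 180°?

Signed shortest Δλ = ((-173.93 − -99.85 + 180) mod 360) − 180 = -74.08°.
Going west by 74.08° from -99.85° reaches -173.93° without touching 180°.

No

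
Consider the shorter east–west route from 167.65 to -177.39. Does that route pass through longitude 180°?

Naïve |-177.39 − 167.65| = 345.04° > 180°, so the shorter arc goes the other way round — across 180°.
Signed shortest Δλ = ((-177.39 − 167.65 + 180) mod 360) − 180 = 14.96°.
Going east by 14.96° from +167.65° passes through 180° before reaching -177.39°.

Yes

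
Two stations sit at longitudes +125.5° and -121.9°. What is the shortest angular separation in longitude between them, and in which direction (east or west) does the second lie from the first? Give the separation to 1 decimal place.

Raw difference: -121.9 − 125.5 = -247.4°.
Normalise into (−180°, 180°]: -247.4° + 360° = 112.6°.
Positive ⇒ the second point lies to the east; separation 112.6°.

112.6° east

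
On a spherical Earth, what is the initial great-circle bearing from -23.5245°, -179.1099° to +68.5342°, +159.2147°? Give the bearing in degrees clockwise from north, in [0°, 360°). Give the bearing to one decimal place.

Δλ = 159.2147 − -179.1099 = 338.3246°; wrapped into (−180°, 180°]: -21.6754°.
θ = atan2( sin Δλ · cos φ₂ , cos φ₁ · sin φ₂ − sin φ₁ · cos φ₂ · cos Δλ )
  = atan2(-0.13516, 0.98903) = -7.782° → normalised to [0°, 360°): 352.218°.

352.2°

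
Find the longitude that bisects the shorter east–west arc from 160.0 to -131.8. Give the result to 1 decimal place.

Signed shortest Δλ from +160.0° to -131.8° is +68.2°.
Midpoint longitude = +160.0° + (+68.2°)/2 = +160.0° + 34.1° = +194.1°.
Normalise into (−180°, 180°]: -165.9°.
(The naïve average (+160.0 + -131.8)/2 = 14.1° is on the wrong side of the globe.)

-165.9°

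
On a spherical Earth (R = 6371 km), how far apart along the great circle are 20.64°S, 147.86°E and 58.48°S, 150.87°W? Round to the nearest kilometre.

6406 km

Δλ = -150.87 − 147.86 = -298.73°; wrapped into (−180°, 180°]: 61.27°.
Δφ = -58.48 − -20.64 = -37.84°.
a = sin²(Δφ/2) + cos φ₁ · cos φ₂ · sin²(Δλ/2) = 0.232172.
c = 2·atan2(√a, √(1−a)) = 1.00551 rad → d = 6371·c ≈ 6406.11 km.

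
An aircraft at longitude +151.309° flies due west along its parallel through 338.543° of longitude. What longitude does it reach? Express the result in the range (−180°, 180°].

+172.766°

Start at +151.309°; shift −338.543° → -187.234°.
-187.234° lies outside (−180°, 180°]; add 360° → +172.766°.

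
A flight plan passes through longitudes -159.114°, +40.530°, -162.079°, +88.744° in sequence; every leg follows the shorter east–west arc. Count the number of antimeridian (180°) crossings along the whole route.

Leg 1: -159.114° → +40.530°, shortest Δλ = -160.356° (west) — crosses 180°.
Leg 2: +40.530° → -162.079°, shortest Δλ = 157.391° (east) — crosses 180°.
Leg 3: -162.079° → +88.744°, shortest Δλ = -109.177° (west) — crosses 180°.
Total crossings: 3.

3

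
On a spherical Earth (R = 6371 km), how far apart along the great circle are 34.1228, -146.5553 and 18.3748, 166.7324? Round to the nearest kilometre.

4928 km

Δλ = 166.7324 − -146.5553 = 313.2877°; wrapped into (−180°, 180°]: -46.7123°.
Δφ = 18.3748 − 34.1228 = -15.7480°.
a = sin²(Δφ/2) + cos φ₁ · cos φ₂ · sin²(Δλ/2) = 0.142244.
c = 2·atan2(√a, √(1−a)) = 0.77344 rad → d = 6371·c ≈ 4927.59 km.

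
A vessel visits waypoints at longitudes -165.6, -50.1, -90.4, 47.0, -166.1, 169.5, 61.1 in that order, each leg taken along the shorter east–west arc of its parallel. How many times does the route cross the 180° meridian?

Leg 1: -165.6° → -50.1°, shortest Δλ = 115.5° (east) — does not cross 180°.
Leg 2: -50.1° → -90.4°, shortest Δλ = -40.3° (west) — does not cross 180°.
Leg 3: -90.4° → +47.0°, shortest Δλ = 137.4° (east) — does not cross 180°.
Leg 4: +47.0° → -166.1°, shortest Δλ = 146.9° (east) — crosses 180°.
Leg 5: -166.1° → +169.5°, shortest Δλ = -24.4° (west) — crosses 180°.
Leg 6: +169.5° → +61.1°, shortest Δλ = -108.4° (west) — does not cross 180°.
Total crossings: 2.

2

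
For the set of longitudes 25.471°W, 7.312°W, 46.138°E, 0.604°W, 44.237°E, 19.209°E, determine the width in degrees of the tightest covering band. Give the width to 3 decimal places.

71.609°

Sort the longitudes: -25.471°, -7.312°, -0.604°, +19.209°, +44.237°, +46.138°.
Eastward gaps between consecutive values (wrapping around): 18.159°, 6.708°, 19.813°, 25.028°, 1.901°, 288.391°.
Largest gap = 288.391° ⇒ minimal covering band is its complement: 360° − 288.391° = 71.609°.
Band runs from -25.471° eastward to +46.138°.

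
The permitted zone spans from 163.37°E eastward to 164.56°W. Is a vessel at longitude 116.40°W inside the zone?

Band width going east from +163.37° to -164.56°: ((-164.56 − 163.37) mod 360) = 32.07°.
Offset of -116.40° east of the west edge: ((-116.40 − 163.37) mod 360) = 80.23°.
80.23° > 32.07° ⇒ outside.

No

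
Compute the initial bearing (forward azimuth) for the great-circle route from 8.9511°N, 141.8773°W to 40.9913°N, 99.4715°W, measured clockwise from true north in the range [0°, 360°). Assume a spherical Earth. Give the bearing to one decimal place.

42.2°

Δλ = -99.4715 − -141.8773 = 42.4058°.
θ = atan2( sin Δλ · cos φ₂ , cos φ₁ · sin φ₂ − sin φ₁ · cos φ₂ · cos Δλ )
  = atan2(0.50903, 0.56124) = 42.207° → normalised to [0°, 360°): 42.207°.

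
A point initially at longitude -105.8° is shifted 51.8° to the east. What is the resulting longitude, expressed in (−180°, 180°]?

Start at -105.8°; shift +51.8° → -54.0°.
-54.0° already lies in (−180°, 180°].

-54.0°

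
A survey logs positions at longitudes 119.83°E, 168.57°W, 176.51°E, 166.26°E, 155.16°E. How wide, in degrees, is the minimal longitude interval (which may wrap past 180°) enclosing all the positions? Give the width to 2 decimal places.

Sort the longitudes: -168.57°, +119.83°, +155.16°, +166.26°, +176.51°.
Eastward gaps between consecutive values (wrapping around): 288.40°, 35.33°, 11.10°, 10.25°, 14.92°.
Largest gap = 288.40° ⇒ minimal covering band is its complement: 360° − 288.40° = 71.60°.
Band runs from +119.83° eastward to -168.57°, crossing the antimeridian.

71.60°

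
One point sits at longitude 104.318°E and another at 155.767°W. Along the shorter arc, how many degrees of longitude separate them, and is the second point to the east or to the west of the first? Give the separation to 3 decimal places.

99.915° east

Raw difference: -155.767 − 104.318 = -260.085°.
Normalise into (−180°, 180°]: -260.085° + 360° = 99.915°.
Positive ⇒ the second point lies to the east; separation 99.915°.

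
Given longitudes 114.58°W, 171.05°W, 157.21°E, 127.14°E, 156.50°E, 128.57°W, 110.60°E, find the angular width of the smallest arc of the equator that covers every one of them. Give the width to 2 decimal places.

134.82°

Sort the longitudes: -171.05°, -128.57°, -114.58°, +110.60°, +127.14°, +156.50°, +157.21°.
Eastward gaps between consecutive values (wrapping around): 42.48°, 13.99°, 225.18°, 16.54°, 29.36°, 0.71°, 31.74°.
Largest gap = 225.18° ⇒ minimal covering band is its complement: 360° − 225.18° = 134.82°.
Band runs from +110.60° eastward to -114.58°, crossing the antimeridian.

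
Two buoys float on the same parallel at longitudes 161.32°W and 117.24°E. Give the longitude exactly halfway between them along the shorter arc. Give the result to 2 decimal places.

Signed shortest Δλ from -161.32° to +117.24° is -81.44°.
Midpoint longitude = -161.32° + (-81.44°)/2 = -161.32° − 40.72° = -202.04°.
Normalise into (−180°, 180°]: +157.96°.
(The naïve average (-161.32 + +117.24)/2 = -22.04° is on the wrong side of the globe.)

157.96°E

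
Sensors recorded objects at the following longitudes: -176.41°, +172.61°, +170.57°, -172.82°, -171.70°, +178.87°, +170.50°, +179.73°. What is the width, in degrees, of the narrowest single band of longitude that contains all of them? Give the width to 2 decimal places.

Sort the longitudes: -176.41°, -172.82°, -171.70°, +170.50°, +170.57°, +172.61°, +178.87°, +179.73°.
Eastward gaps between consecutive values (wrapping around): 3.59°, 1.12°, 342.20°, 0.07°, 2.04°, 6.26°, 0.86°, 3.86°.
Largest gap = 342.20° ⇒ minimal covering band is its complement: 360° − 342.20° = 17.80°.
Band runs from +170.50° eastward to -171.70°, crossing the antimeridian.

17.80°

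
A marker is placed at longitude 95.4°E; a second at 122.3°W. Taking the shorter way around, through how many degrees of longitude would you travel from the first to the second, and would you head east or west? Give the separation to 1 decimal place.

Raw difference: -122.3 − 95.4 = -217.7°.
Normalise into (−180°, 180°]: -217.7° + 360° = 142.3°.
Positive ⇒ the second point lies to the east; separation 142.3°.

142.3° east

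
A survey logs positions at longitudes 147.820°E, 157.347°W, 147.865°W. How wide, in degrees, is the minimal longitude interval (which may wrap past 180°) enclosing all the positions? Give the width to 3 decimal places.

Sort the longitudes: -157.347°, -147.865°, +147.820°.
Eastward gaps between consecutive values (wrapping around): 9.482°, 295.685°, 54.833°.
Largest gap = 295.685° ⇒ minimal covering band is its complement: 360° − 295.685° = 64.315°.
Band runs from +147.820° eastward to -147.865°, crossing the antimeridian.

64.315°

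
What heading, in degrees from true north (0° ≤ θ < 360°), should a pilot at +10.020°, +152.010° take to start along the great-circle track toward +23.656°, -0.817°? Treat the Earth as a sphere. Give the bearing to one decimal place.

322.1°

Δλ = -0.817 − 152.010 = -152.827°.
θ = atan2( sin Δλ · cos φ₂ , cos φ₁ · sin φ₂ − sin φ₁ · cos φ₂ · cos Δλ )
  = atan2(-0.41830, 0.53691) = -37.922° → normalised to [0°, 360°): 322.078°.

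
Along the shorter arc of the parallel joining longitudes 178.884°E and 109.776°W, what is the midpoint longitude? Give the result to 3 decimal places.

Signed shortest Δλ from +178.884° to -109.776° is +71.340°.
Midpoint longitude = +178.884° + (+71.340°)/2 = +178.884° + 35.670° = +214.554°.
Normalise into (−180°, 180°]: -145.446°.
(The naïve average (+178.884 + -109.776)/2 = 34.554° is on the wrong side of the globe.)

145.446°W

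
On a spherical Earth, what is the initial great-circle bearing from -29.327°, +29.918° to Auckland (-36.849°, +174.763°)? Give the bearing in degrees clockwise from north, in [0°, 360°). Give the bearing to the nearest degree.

151°

Δλ = 174.763 − 29.918 = 144.845°.
θ = atan2( sin Δλ · cos φ₂ , cos φ₁ · sin φ₂ − sin φ₁ · cos φ₂ · cos Δλ )
  = atan2(0.46076, -0.84330) = 151.349° → normalised to [0°, 360°): 151.349°.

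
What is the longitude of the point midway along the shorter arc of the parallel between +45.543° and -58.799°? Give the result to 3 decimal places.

Signed shortest Δλ from +45.543° to -58.799° is -104.342°.
Midpoint longitude = +45.543° + (-104.342°)/2 = +45.543° − 52.171° = -6.628°.

-6.628°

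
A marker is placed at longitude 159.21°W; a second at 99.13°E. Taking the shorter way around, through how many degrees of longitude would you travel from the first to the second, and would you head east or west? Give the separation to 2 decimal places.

Raw difference: 99.13 − -159.21 = 258.34°.
Normalise into (−180°, 180°]: 258.34° − 360° = -101.66°.
Negative ⇒ the second point lies to the west; separation 101.66°.

101.66° west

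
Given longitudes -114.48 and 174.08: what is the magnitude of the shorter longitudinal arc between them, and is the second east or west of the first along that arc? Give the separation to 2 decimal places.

Raw difference: 174.08 − -114.48 = 288.56°.
Normalise into (−180°, 180°]: 288.56° − 360° = -71.44°.
Negative ⇒ the second point lies to the west; separation 71.44°.

71.44° west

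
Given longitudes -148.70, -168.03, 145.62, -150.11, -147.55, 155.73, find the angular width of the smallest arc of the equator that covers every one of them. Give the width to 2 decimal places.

Sort the longitudes: -168.03°, -150.11°, -148.70°, -147.55°, +145.62°, +155.73°.
Eastward gaps between consecutive values (wrapping around): 17.92°, 1.41°, 1.15°, 293.17°, 10.11°, 36.24°.
Largest gap = 293.17° ⇒ minimal covering band is its complement: 360° − 293.17° = 66.83°.
Band runs from +145.62° eastward to -147.55°, crossing the antimeridian.

66.83°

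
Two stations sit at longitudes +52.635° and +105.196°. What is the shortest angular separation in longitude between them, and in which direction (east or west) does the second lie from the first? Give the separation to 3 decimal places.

52.561° east

Raw difference: 105.196 − 52.635 = 52.561°.
Normalise into (−180°, 180°]: 52.561° stays 52.561°.
Positive ⇒ the second point lies to the east; separation 52.561°.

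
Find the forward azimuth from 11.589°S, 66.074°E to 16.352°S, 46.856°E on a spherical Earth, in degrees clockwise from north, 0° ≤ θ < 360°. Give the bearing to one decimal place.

Δλ = 46.856 − 66.074 = -19.218°.
θ = atan2( sin Δλ · cos φ₂ , cos φ₁ · sin φ₂ − sin φ₁ · cos φ₂ · cos Δλ )
  = atan2(-0.31585, -0.09378) = -106.536° → normalised to [0°, 360°): 253.464°.

253.5°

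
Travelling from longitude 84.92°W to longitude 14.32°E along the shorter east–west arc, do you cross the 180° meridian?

Signed shortest Δλ = ((14.32 − -84.92 + 180) mod 360) − 180 = 99.24°.
Going east by 99.24° from -84.92° reaches +14.32° without touching 180°.

No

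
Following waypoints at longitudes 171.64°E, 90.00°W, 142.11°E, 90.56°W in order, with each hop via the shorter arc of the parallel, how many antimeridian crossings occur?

Leg 1: +171.64° → -90.00°, shortest Δλ = 98.36° (east) — crosses 180°.
Leg 2: -90.00° → +142.11°, shortest Δλ = -127.89° (west) — crosses 180°.
Leg 3: +142.11° → -90.56°, shortest Δλ = 127.33° (east) — crosses 180°.
Total crossings: 3.

3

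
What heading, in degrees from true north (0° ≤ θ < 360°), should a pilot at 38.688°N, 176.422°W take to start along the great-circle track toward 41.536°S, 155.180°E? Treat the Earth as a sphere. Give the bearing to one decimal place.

201.0°

Δλ = 155.180 − -176.422 = 331.602°; wrapped into (−180°, 180°]: -28.398°.
θ = atan2( sin Δλ · cos φ₂ , cos φ₁ · sin φ₂ − sin φ₁ · cos φ₂ · cos Δλ )
  = atan2(-0.35600, -0.92917) = -159.036° → normalised to [0°, 360°): 200.964°.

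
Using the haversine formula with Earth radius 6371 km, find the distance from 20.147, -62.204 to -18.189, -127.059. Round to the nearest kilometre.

Δλ = -127.059 − -62.204 = -64.855°.
Δφ = -18.189 − 20.147 = -38.336°.
a = sin²(Δφ/2) + cos φ₁ · cos φ₂ · sin²(Δλ/2) = 0.364268.
c = 2·atan2(√a, √(1−a)) = 1.29588 rad → d = 6371·c ≈ 8256.07 km.

8256 km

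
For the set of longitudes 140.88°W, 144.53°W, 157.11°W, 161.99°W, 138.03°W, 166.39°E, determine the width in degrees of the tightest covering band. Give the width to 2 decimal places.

55.58°

Sort the longitudes: -161.99°, -157.11°, -144.53°, -140.88°, -138.03°, +166.39°.
Eastward gaps between consecutive values (wrapping around): 4.88°, 12.58°, 3.65°, 2.85°, 304.42°, 31.62°.
Largest gap = 304.42° ⇒ minimal covering band is its complement: 360° − 304.42° = 55.58°.
Band runs from +166.39° eastward to -138.03°, crossing the antimeridian.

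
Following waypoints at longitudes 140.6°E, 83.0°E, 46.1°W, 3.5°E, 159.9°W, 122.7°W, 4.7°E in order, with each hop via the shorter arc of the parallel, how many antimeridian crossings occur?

Leg 1: +140.6° → +83.0°, shortest Δλ = -57.6° (west) — does not cross 180°.
Leg 2: +83.0° → -46.1°, shortest Δλ = -129.1° (west) — does not cross 180°.
Leg 3: -46.1° → +3.5°, shortest Δλ = 49.6° (east) — does not cross 180°.
Leg 4: +3.5° → -159.9°, shortest Δλ = -163.4° (west) — does not cross 180°.
Leg 5: -159.9° → -122.7°, shortest Δλ = 37.2° (east) — does not cross 180°.
Leg 6: -122.7° → +4.7°, shortest Δλ = 127.4° (east) — does not cross 180°.
Total crossings: 0.

0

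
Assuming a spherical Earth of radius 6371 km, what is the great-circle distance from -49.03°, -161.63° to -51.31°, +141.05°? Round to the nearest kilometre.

Δλ = 141.05 − -161.63 = 302.68°; wrapped into (−180°, 180°]: -57.32°.
Δφ = -51.31 − -49.03 = -2.28°.
a = sin²(Δφ/2) + cos φ₁ · cos φ₂ · sin²(Δλ/2) = 0.094675.
c = 2·atan2(√a, √(1−a)) = 0.62553 rad → d = 6371·c ≈ 3985.27 km.

3985 km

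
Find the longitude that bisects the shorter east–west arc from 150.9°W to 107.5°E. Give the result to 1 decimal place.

158.3°E

Signed shortest Δλ from -150.9° to +107.5° is -101.6°.
Midpoint longitude = -150.9° + (-101.6°)/2 = -150.9° − 50.8° = -201.7°.
Normalise into (−180°, 180°]: +158.3°.
(The naïve average (-150.9 + +107.5)/2 = -21.7° is on the wrong side of the globe.)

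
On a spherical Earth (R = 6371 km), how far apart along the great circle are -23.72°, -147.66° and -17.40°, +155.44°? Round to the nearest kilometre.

5929 km

Δλ = 155.44 − -147.66 = 303.10°; wrapped into (−180°, 180°]: -56.90°.
Δφ = -17.40 − -23.72 = 6.32°.
a = sin²(Δφ/2) + cos φ₁ · cos φ₂ · sin²(Δλ/2) = 0.201308.
c = 2·atan2(√a, √(1−a)) = 0.93056 rad → d = 6371·c ≈ 5928.60 km.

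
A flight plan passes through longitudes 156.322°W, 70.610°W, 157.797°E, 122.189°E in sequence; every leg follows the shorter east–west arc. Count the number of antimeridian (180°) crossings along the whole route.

1

Leg 1: -156.322° → -70.610°, shortest Δλ = 85.712° (east) — does not cross 180°.
Leg 2: -70.610° → +157.797°, shortest Δλ = -131.593° (west) — crosses 180°.
Leg 3: +157.797° → +122.189°, shortest Δλ = -35.608° (west) — does not cross 180°.
Total crossings: 1.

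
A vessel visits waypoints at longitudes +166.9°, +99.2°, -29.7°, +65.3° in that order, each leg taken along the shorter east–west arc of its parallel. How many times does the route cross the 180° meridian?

0

Leg 1: +166.9° → +99.2°, shortest Δλ = -67.7° (west) — does not cross 180°.
Leg 2: +99.2° → -29.7°, shortest Δλ = -128.9° (west) — does not cross 180°.
Leg 3: -29.7° → +65.3°, shortest Δλ = 95.0° (east) — does not cross 180°.
Total crossings: 0.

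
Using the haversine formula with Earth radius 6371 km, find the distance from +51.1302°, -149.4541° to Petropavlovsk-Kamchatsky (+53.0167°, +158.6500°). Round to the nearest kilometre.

3475 km

Δλ = 158.6500 − -149.4541 = 308.1041°; wrapped into (−180°, 180°]: -51.8959°.
Δφ = 53.0167 − 51.1302 = 1.8865°.
a = sin²(Δφ/2) + cos φ₁ · cos φ₂ · sin²(Δλ/2) = 0.072550.
c = 2·atan2(√a, √(1−a)) = 0.54544 rad → d = 6371·c ≈ 3474.98 km.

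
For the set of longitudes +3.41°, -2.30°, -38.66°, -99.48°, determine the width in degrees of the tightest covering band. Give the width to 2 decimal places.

Sort the longitudes: -99.48°, -38.66°, -2.30°, +3.41°.
Eastward gaps between consecutive values (wrapping around): 60.82°, 36.36°, 5.71°, 257.11°.
Largest gap = 257.11° ⇒ minimal covering band is its complement: 360° − 257.11° = 102.89°.
Band runs from -99.48° eastward to +3.41°.

102.89°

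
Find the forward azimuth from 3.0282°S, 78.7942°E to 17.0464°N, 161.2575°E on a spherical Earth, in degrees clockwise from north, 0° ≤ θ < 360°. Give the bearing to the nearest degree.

72°

Δλ = 161.2575 − 78.7942 = 82.4633°.
θ = atan2( sin Δλ · cos φ₂ , cos φ₁ · sin φ₂ − sin φ₁ · cos φ₂ · cos Δλ )
  = atan2(0.94781, 0.29936) = 72.471° → normalised to [0°, 360°): 72.471°.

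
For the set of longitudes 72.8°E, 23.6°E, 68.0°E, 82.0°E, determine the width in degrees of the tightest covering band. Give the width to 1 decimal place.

Sort the longitudes: +23.6°, +68.0°, +72.8°, +82.0°.
Eastward gaps between consecutive values (wrapping around): 44.4°, 4.8°, 9.2°, 301.6°.
Largest gap = 301.6° ⇒ minimal covering band is its complement: 360° − 301.6° = 58.4°.
Band runs from +23.6° eastward to +82.0°.

58.4°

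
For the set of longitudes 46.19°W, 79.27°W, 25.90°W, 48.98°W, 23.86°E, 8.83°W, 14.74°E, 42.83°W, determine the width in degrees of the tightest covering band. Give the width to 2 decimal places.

103.13°

Sort the longitudes: -79.27°, -48.98°, -46.19°, -42.83°, -25.90°, -8.83°, +14.74°, +23.86°.
Eastward gaps between consecutive values (wrapping around): 30.29°, 2.79°, 3.36°, 16.93°, 17.07°, 23.57°, 9.12°, 256.87°.
Largest gap = 256.87° ⇒ minimal covering band is its complement: 360° − 256.87° = 103.13°.
Band runs from -79.27° eastward to +23.86°.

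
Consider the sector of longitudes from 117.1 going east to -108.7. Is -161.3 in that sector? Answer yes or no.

Yes

Band width going east from +117.1° to -108.7°: ((-108.7 − 117.1) mod 360) = 134.2°.
Offset of -161.3° east of the west edge: ((-161.3 − 117.1) mod 360) = 81.6°.
81.6° ≤ 134.2° ⇒ inside.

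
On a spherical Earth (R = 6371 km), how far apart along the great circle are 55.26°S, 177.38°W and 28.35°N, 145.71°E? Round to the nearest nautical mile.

5367 nmi

Δλ = 145.71 − -177.38 = 323.09°; wrapped into (−180°, 180°]: -36.91°.
Δφ = 28.35 − -55.26 = 83.61°.
a = sin²(Δφ/2) + cos φ₁ · cos φ₂ · sin²(Δλ/2) = 0.494608.
c = 2·atan2(√a, √(1−a)) = 1.56001 rad → d = 6371·c ≈ 9938.84 km ≈ 5366.54 nmi.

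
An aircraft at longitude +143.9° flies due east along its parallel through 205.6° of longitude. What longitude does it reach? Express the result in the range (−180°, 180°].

Start at +143.9°; shift +205.6° → +349.5°.
+349.5° lies outside (−180°, 180°]; subtract 360° → -10.5°.

-10.5°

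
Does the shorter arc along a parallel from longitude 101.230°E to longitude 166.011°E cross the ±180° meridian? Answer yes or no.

Signed shortest Δλ = ((166.011 − 101.230 + 180) mod 360) − 180 = 64.781°.
Going east by 64.781° from +101.230° reaches +166.011° without touching 180°.

No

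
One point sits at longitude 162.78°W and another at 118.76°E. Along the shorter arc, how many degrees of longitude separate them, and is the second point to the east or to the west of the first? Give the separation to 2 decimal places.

78.46° west

Raw difference: 118.76 − -162.78 = 281.54°.
Normalise into (−180°, 180°]: 281.54° − 360° = -78.46°.
Negative ⇒ the second point lies to the west; separation 78.46°.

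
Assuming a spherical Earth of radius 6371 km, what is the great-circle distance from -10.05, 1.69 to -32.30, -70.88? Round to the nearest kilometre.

7780 km

Δλ = -70.88 − 1.69 = -72.57°.
Δφ = -32.30 − -10.05 = -22.25°.
a = sin²(Δφ/2) + cos φ₁ · cos φ₂ · sin²(Δλ/2) = 0.328723.
c = 2·atan2(√a, √(1−a)) = 1.22116 rad → d = 6371·c ≈ 7780.03 km.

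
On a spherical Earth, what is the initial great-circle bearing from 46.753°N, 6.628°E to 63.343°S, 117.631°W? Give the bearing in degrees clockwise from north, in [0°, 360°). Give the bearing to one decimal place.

220.9°

Δλ = -117.631 − 6.628 = -124.259°.
θ = atan2( sin Δλ · cos φ₂ , cos φ₁ · sin φ₂ − sin φ₁ · cos φ₂ · cos Δλ )
  = atan2(-0.37081, -0.42835) = -139.119° → normalised to [0°, 360°): 220.881°.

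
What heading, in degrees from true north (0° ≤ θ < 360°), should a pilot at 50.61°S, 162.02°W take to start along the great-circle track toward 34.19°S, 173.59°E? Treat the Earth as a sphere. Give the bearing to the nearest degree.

Δλ = 173.59 − -162.02 = 335.61°; wrapped into (−180°, 180°]: -24.39°.
θ = atan2( sin Δλ · cos φ₂ , cos φ₁ · sin φ₂ − sin φ₁ · cos φ₂ · cos Δλ )
  = atan2(-0.34158, 0.22562) = -56.554° → normalised to [0°, 360°): 303.446°.

303°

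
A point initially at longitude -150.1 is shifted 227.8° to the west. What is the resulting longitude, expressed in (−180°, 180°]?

-17.9°

Start at -150.1°; shift −227.8° → -377.9°.
-377.9° lies outside (−180°, 180°]; add 360° → -17.9°.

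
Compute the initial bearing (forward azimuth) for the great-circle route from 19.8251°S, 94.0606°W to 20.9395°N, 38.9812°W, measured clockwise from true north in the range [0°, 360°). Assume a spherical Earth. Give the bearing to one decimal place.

Δλ = -38.9812 − -94.0606 = 55.0794°.
θ = atan2( sin Δλ · cos φ₂ , cos φ₁ · sin φ₂ − sin φ₁ · cos φ₂ · cos Δλ )
  = atan2(0.76580, 0.51752) = 55.949° → normalised to [0°, 360°): 55.949°.

55.9°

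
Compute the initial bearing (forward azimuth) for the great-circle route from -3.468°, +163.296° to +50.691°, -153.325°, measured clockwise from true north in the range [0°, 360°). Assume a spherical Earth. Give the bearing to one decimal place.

Δλ = -153.325 − 163.296 = -316.621°; wrapped into (−180°, 180°]: 43.379°.
θ = atan2( sin Δλ · cos φ₂ , cos φ₁ · sin φ₂ − sin φ₁ · cos φ₂ · cos Δλ )
  = atan2(0.43510, 0.80018) = 28.536° → normalised to [0°, 360°): 28.536°.

28.5°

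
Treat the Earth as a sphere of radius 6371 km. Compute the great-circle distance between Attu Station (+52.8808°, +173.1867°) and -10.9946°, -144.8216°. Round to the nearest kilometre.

8145 km

Δλ = -144.8216 − 173.1867 = -318.0083°; wrapped into (−180°, 180°]: 41.9917°.
Δφ = -10.9946 − 52.8808 = -63.8754°.
a = sin²(Δφ/2) + cos φ₁ · cos φ₂ · sin²(Δλ/2) = 0.355889.
c = 2·atan2(√a, √(1−a)) = 1.27843 rad → d = 6371·c ≈ 8144.86 km.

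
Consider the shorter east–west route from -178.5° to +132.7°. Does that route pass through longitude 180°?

Yes

Naïve |132.7 − -178.5| = 311.2° > 180°, so the shorter arc goes the other way round — across 180°.
Signed shortest Δλ = ((132.7 − -178.5 + 180) mod 360) − 180 = -48.8°.
Going west by 48.8° from -178.5° passes through 180° before reaching +132.7°.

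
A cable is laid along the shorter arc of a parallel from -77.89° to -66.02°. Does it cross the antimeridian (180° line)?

No

Signed shortest Δλ = ((-66.02 − -77.89 + 180) mod 360) − 180 = 11.87°.
Going east by 11.87° from -77.89° reaches -66.02° without touching 180°.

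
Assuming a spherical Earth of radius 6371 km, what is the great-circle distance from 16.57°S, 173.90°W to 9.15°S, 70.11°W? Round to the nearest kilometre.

11162 km

Δλ = -70.11 − -173.90 = 103.79°.
Δφ = -9.15 − -16.57 = 7.42°.
a = sin²(Δφ/2) + cos φ₁ · cos φ₂ · sin²(Δλ/2) = 0.590104.
c = 2·atan2(√a, √(1−a)) = 1.75199 rad → d = 6371·c ≈ 11161.95 km.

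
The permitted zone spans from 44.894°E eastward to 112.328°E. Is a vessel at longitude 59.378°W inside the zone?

Band width going east from +44.894° to +112.328°: ((112.328 − 44.894) mod 360) = 67.434°.
Offset of -59.378° east of the west edge: ((-59.378 − 44.894) mod 360) = 255.728°.
255.728° > 67.434° ⇒ outside.

No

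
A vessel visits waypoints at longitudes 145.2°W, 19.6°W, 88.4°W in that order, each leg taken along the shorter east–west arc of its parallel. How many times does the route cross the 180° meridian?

0

Leg 1: -145.2° → -19.6°, shortest Δλ = 125.6° (east) — does not cross 180°.
Leg 2: -19.6° → -88.4°, shortest Δλ = -68.8° (west) — does not cross 180°.
Total crossings: 0.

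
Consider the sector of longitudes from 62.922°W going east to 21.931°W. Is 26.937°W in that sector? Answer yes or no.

Band width going east from -62.922° to -21.931°: ((-21.931 − -62.922) mod 360) = 40.991°.
Offset of -26.937° east of the west edge: ((-26.937 − -62.922) mod 360) = 35.985°.
35.985° ≤ 40.991° ⇒ inside.

Yes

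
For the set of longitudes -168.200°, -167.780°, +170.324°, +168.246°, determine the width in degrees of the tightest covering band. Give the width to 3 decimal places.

Sort the longitudes: -168.200°, -167.780°, +168.246°, +170.324°.
Eastward gaps between consecutive values (wrapping around): 0.420°, 336.026°, 2.078°, 21.476°.
Largest gap = 336.026° ⇒ minimal covering band is its complement: 360° − 336.026° = 23.974°.
Band runs from +168.246° eastward to -167.780°, crossing the antimeridian.

23.974°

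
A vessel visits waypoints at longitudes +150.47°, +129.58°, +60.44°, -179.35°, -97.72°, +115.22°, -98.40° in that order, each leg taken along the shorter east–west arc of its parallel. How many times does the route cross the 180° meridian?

Leg 1: +150.47° → +129.58°, shortest Δλ = -20.89° (west) — does not cross 180°.
Leg 2: +129.58° → +60.44°, shortest Δλ = -69.14° (west) — does not cross 180°.
Leg 3: +60.44° → -179.35°, shortest Δλ = 120.21° (east) — crosses 180°.
Leg 4: -179.35° → -97.72°, shortest Δλ = 81.63° (east) — does not cross 180°.
Leg 5: -97.72° → +115.22°, shortest Δλ = -147.06° (west) — crosses 180°.
Leg 6: +115.22° → -98.40°, shortest Δλ = 146.38° (east) — crosses 180°.
Total crossings: 3.

3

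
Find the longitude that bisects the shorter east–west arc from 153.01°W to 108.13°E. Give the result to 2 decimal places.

157.56°E

Signed shortest Δλ from -153.01° to +108.13° is -98.86°.
Midpoint longitude = -153.01° + (-98.86°)/2 = -153.01° − 49.43° = -202.44°.
Normalise into (−180°, 180°]: +157.56°.
(The naïve average (-153.01 + +108.13)/2 = -22.44° is on the wrong side of the globe.)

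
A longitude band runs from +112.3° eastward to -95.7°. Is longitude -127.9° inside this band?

Yes

Band width going east from +112.3° to -95.7°: ((-95.7 − 112.3) mod 360) = 152.0°.
Offset of -127.9° east of the west edge: ((-127.9 − 112.3) mod 360) = 119.8°.
119.8° ≤ 152.0° ⇒ inside.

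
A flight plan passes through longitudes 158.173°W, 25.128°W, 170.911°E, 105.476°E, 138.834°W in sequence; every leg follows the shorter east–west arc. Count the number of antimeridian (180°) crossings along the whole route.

Leg 1: -158.173° → -25.128°, shortest Δλ = 133.045° (east) — does not cross 180°.
Leg 2: -25.128° → +170.911°, shortest Δλ = -163.961° (west) — crosses 180°.
Leg 3: +170.911° → +105.476°, shortest Δλ = -65.435° (west) — does not cross 180°.
Leg 4: +105.476° → -138.834°, shortest Δλ = 115.69° (east) — crosses 180°.
Total crossings: 2.

2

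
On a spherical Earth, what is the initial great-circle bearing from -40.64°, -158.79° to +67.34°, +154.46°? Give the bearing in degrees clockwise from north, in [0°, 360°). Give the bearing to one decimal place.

Δλ = 154.46 − -158.79 = 313.25°; wrapped into (−180°, 180°]: -46.75°.
θ = atan2( sin Δλ · cos φ₂ , cos φ₁ · sin φ₂ − sin φ₁ · cos φ₂ · cos Δλ )
  = atan2(-0.28061, 0.87217) = -17.835° → normalised to [0°, 360°): 342.165°.

342.2°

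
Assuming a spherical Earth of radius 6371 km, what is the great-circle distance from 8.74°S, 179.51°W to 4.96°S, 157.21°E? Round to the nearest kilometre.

Δλ = 157.21 − -179.51 = 336.72°; wrapped into (−180°, 180°]: -23.28°.
Δφ = -4.96 − -8.74 = 3.78°.
a = sin²(Δφ/2) + cos φ₁ · cos φ₂ · sin²(Δλ/2) = 0.041172.
c = 2·atan2(√a, √(1−a)) = 0.40866 rad → d = 6371·c ≈ 2603.55 km.

2604 km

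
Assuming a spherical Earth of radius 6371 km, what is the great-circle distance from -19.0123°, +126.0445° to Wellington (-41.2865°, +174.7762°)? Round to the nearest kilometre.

5213 km

Δλ = 174.7762 − 126.0445 = 48.7317°.
Δφ = -41.2865 − -19.0123 = -22.2742°.
a = sin²(Δφ/2) + cos φ₁ · cos φ₂ · sin²(Δλ/2) = 0.158230.
c = 2·atan2(√a, √(1−a)) = 0.81819 rad → d = 6371·c ≈ 5212.71 km.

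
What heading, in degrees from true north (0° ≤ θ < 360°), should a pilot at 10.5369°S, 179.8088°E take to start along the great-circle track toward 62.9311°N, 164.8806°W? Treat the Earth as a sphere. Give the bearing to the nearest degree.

Δλ = -164.8806 − 179.8088 = -344.6894°; wrapped into (−180°, 180°]: 15.3106°.
θ = atan2( sin Δλ · cos φ₂ , cos φ₁ · sin φ₂ − sin φ₁ · cos φ₂ · cos Δλ )
  = atan2(0.12016, 0.95571) = 7.166° → normalised to [0°, 360°): 7.166°.

7°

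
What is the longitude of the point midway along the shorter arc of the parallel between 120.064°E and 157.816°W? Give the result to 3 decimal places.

161.124°E

Signed shortest Δλ from +120.064° to -157.816° is +82.120°.
Midpoint longitude = +120.064° + (+82.120°)/2 = +120.064° + 41.060° = +161.124°.
(The naïve average (+120.064 + -157.816)/2 = -18.876° is on the wrong side of the globe.)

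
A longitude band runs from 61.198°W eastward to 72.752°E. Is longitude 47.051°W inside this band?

Band width going east from -61.198° to +72.752°: ((72.752 − -61.198) mod 360) = 133.950°.
Offset of -47.051° east of the west edge: ((-47.051 − -61.198) mod 360) = 14.147°.
14.147° ≤ 133.950° ⇒ inside.

Yes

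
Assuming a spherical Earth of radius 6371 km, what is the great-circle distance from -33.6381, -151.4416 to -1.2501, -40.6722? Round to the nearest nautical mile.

6391 nmi

Δλ = -40.6722 − -151.4416 = 110.7694°.
Δφ = -1.2501 − -33.6381 = 32.3880°.
a = sin²(Δφ/2) + cos φ₁ · cos φ₂ · sin²(Δλ/2) = 0.641537.
c = 2·atan2(√a, √(1−a)) = 1.85779 rad → d = 6371·c ≈ 11836.01 km ≈ 6390.93 nmi.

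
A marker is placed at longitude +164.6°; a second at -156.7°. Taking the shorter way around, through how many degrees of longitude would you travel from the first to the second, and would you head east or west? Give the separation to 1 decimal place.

38.7° east

Raw difference: -156.7 − 164.6 = -321.3°.
Normalise into (−180°, 180°]: -321.3° + 360° = 38.7°.
Positive ⇒ the second point lies to the east; separation 38.7°.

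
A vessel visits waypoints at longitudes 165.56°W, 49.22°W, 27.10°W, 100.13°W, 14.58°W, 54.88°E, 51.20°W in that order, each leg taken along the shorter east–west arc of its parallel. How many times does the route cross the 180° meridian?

0

Leg 1: -165.56° → -49.22°, shortest Δλ = 116.34° (east) — does not cross 180°.
Leg 2: -49.22° → -27.10°, shortest Δλ = 22.12° (east) — does not cross 180°.
Leg 3: -27.10° → -100.13°, shortest Δλ = -73.03° (west) — does not cross 180°.
Leg 4: -100.13° → -14.58°, shortest Δλ = 85.55° (east) — does not cross 180°.
Leg 5: -14.58° → +54.88°, shortest Δλ = 69.46° (east) — does not cross 180°.
Leg 6: +54.88° → -51.20°, shortest Δλ = -106.08° (west) — does not cross 180°.
Total crossings: 0.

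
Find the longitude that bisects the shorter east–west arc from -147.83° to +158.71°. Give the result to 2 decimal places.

Signed shortest Δλ from -147.83° to +158.71° is -53.46°.
Midpoint longitude = -147.83° + (-53.46°)/2 = -147.83° − 26.73° = -174.56°.
(The naïve average (-147.83 + +158.71)/2 = 5.44° is on the wrong side of the globe.)

-174.56°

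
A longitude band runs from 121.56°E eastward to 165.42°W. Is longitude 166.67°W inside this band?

Band width going east from +121.56° to -165.42°: ((-165.42 − 121.56) mod 360) = 73.02°.
Offset of -166.67° east of the west edge: ((-166.67 − 121.56) mod 360) = 71.77°.
71.77° ≤ 73.02° ⇒ inside.

Yes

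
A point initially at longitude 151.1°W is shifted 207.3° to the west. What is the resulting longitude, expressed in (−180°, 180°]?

Start at -151.1°; shift −207.3° → -358.4°.
-358.4° lies outside (−180°, 180°]; add 360° → +1.6°.

1.6°E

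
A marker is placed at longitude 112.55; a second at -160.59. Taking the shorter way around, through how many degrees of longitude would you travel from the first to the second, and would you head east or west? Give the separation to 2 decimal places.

86.86° east

Raw difference: -160.59 − 112.55 = -273.14°.
Normalise into (−180°, 180°]: -273.14° + 360° = 86.86°.
Positive ⇒ the second point lies to the east; separation 86.86°.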